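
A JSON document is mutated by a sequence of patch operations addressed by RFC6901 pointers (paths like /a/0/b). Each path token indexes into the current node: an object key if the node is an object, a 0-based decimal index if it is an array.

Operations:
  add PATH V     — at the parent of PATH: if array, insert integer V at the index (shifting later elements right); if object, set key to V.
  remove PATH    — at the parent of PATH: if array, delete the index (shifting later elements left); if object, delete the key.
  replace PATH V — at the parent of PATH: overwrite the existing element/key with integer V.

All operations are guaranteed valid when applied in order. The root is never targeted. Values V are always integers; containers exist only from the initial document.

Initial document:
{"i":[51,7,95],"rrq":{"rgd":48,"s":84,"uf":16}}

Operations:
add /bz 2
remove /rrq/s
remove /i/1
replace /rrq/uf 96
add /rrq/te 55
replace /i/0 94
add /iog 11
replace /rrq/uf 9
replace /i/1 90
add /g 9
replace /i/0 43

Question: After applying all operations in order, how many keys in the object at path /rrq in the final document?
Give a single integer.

Answer: 3

Derivation:
After op 1 (add /bz 2): {"bz":2,"i":[51,7,95],"rrq":{"rgd":48,"s":84,"uf":16}}
After op 2 (remove /rrq/s): {"bz":2,"i":[51,7,95],"rrq":{"rgd":48,"uf":16}}
After op 3 (remove /i/1): {"bz":2,"i":[51,95],"rrq":{"rgd":48,"uf":16}}
After op 4 (replace /rrq/uf 96): {"bz":2,"i":[51,95],"rrq":{"rgd":48,"uf":96}}
After op 5 (add /rrq/te 55): {"bz":2,"i":[51,95],"rrq":{"rgd":48,"te":55,"uf":96}}
After op 6 (replace /i/0 94): {"bz":2,"i":[94,95],"rrq":{"rgd":48,"te":55,"uf":96}}
After op 7 (add /iog 11): {"bz":2,"i":[94,95],"iog":11,"rrq":{"rgd":48,"te":55,"uf":96}}
After op 8 (replace /rrq/uf 9): {"bz":2,"i":[94,95],"iog":11,"rrq":{"rgd":48,"te":55,"uf":9}}
After op 9 (replace /i/1 90): {"bz":2,"i":[94,90],"iog":11,"rrq":{"rgd":48,"te":55,"uf":9}}
After op 10 (add /g 9): {"bz":2,"g":9,"i":[94,90],"iog":11,"rrq":{"rgd":48,"te":55,"uf":9}}
After op 11 (replace /i/0 43): {"bz":2,"g":9,"i":[43,90],"iog":11,"rrq":{"rgd":48,"te":55,"uf":9}}
Size at path /rrq: 3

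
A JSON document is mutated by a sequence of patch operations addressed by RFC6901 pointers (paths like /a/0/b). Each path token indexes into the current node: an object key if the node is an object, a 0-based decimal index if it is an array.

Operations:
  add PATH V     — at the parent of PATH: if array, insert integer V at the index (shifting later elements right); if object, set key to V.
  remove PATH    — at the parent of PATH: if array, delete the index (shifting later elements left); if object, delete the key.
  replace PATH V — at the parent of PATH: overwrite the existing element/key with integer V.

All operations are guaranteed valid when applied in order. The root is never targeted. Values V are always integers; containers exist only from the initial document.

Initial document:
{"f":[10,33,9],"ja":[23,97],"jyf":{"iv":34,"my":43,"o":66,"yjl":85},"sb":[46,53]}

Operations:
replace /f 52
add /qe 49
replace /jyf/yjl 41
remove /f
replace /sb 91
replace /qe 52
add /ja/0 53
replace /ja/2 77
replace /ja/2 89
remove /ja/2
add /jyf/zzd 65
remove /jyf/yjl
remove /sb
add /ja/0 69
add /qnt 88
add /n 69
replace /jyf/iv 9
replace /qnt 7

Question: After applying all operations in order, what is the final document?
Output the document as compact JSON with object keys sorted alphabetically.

After op 1 (replace /f 52): {"f":52,"ja":[23,97],"jyf":{"iv":34,"my":43,"o":66,"yjl":85},"sb":[46,53]}
After op 2 (add /qe 49): {"f":52,"ja":[23,97],"jyf":{"iv":34,"my":43,"o":66,"yjl":85},"qe":49,"sb":[46,53]}
After op 3 (replace /jyf/yjl 41): {"f":52,"ja":[23,97],"jyf":{"iv":34,"my":43,"o":66,"yjl":41},"qe":49,"sb":[46,53]}
After op 4 (remove /f): {"ja":[23,97],"jyf":{"iv":34,"my":43,"o":66,"yjl":41},"qe":49,"sb":[46,53]}
After op 5 (replace /sb 91): {"ja":[23,97],"jyf":{"iv":34,"my":43,"o":66,"yjl":41},"qe":49,"sb":91}
After op 6 (replace /qe 52): {"ja":[23,97],"jyf":{"iv":34,"my":43,"o":66,"yjl":41},"qe":52,"sb":91}
After op 7 (add /ja/0 53): {"ja":[53,23,97],"jyf":{"iv":34,"my":43,"o":66,"yjl":41},"qe":52,"sb":91}
After op 8 (replace /ja/2 77): {"ja":[53,23,77],"jyf":{"iv":34,"my":43,"o":66,"yjl":41},"qe":52,"sb":91}
After op 9 (replace /ja/2 89): {"ja":[53,23,89],"jyf":{"iv":34,"my":43,"o":66,"yjl":41},"qe":52,"sb":91}
After op 10 (remove /ja/2): {"ja":[53,23],"jyf":{"iv":34,"my":43,"o":66,"yjl":41},"qe":52,"sb":91}
After op 11 (add /jyf/zzd 65): {"ja":[53,23],"jyf":{"iv":34,"my":43,"o":66,"yjl":41,"zzd":65},"qe":52,"sb":91}
After op 12 (remove /jyf/yjl): {"ja":[53,23],"jyf":{"iv":34,"my":43,"o":66,"zzd":65},"qe":52,"sb":91}
After op 13 (remove /sb): {"ja":[53,23],"jyf":{"iv":34,"my":43,"o":66,"zzd":65},"qe":52}
After op 14 (add /ja/0 69): {"ja":[69,53,23],"jyf":{"iv":34,"my":43,"o":66,"zzd":65},"qe":52}
After op 15 (add /qnt 88): {"ja":[69,53,23],"jyf":{"iv":34,"my":43,"o":66,"zzd":65},"qe":52,"qnt":88}
After op 16 (add /n 69): {"ja":[69,53,23],"jyf":{"iv":34,"my":43,"o":66,"zzd":65},"n":69,"qe":52,"qnt":88}
After op 17 (replace /jyf/iv 9): {"ja":[69,53,23],"jyf":{"iv":9,"my":43,"o":66,"zzd":65},"n":69,"qe":52,"qnt":88}
After op 18 (replace /qnt 7): {"ja":[69,53,23],"jyf":{"iv":9,"my":43,"o":66,"zzd":65},"n":69,"qe":52,"qnt":7}

Answer: {"ja":[69,53,23],"jyf":{"iv":9,"my":43,"o":66,"zzd":65},"n":69,"qe":52,"qnt":7}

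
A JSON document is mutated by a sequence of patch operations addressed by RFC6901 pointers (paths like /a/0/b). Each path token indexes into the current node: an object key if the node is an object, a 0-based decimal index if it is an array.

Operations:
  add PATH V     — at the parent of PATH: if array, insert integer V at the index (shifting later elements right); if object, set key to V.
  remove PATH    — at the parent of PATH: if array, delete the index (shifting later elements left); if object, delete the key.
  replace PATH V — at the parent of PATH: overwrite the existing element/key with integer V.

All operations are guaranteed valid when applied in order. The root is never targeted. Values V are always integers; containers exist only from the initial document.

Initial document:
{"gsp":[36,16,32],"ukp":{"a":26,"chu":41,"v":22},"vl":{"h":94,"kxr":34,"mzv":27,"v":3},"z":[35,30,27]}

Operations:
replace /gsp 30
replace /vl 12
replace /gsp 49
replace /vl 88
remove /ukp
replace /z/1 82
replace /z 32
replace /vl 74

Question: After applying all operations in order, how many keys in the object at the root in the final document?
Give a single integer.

Answer: 3

Derivation:
After op 1 (replace /gsp 30): {"gsp":30,"ukp":{"a":26,"chu":41,"v":22},"vl":{"h":94,"kxr":34,"mzv":27,"v":3},"z":[35,30,27]}
After op 2 (replace /vl 12): {"gsp":30,"ukp":{"a":26,"chu":41,"v":22},"vl":12,"z":[35,30,27]}
After op 3 (replace /gsp 49): {"gsp":49,"ukp":{"a":26,"chu":41,"v":22},"vl":12,"z":[35,30,27]}
After op 4 (replace /vl 88): {"gsp":49,"ukp":{"a":26,"chu":41,"v":22},"vl":88,"z":[35,30,27]}
After op 5 (remove /ukp): {"gsp":49,"vl":88,"z":[35,30,27]}
After op 6 (replace /z/1 82): {"gsp":49,"vl":88,"z":[35,82,27]}
After op 7 (replace /z 32): {"gsp":49,"vl":88,"z":32}
After op 8 (replace /vl 74): {"gsp":49,"vl":74,"z":32}
Size at the root: 3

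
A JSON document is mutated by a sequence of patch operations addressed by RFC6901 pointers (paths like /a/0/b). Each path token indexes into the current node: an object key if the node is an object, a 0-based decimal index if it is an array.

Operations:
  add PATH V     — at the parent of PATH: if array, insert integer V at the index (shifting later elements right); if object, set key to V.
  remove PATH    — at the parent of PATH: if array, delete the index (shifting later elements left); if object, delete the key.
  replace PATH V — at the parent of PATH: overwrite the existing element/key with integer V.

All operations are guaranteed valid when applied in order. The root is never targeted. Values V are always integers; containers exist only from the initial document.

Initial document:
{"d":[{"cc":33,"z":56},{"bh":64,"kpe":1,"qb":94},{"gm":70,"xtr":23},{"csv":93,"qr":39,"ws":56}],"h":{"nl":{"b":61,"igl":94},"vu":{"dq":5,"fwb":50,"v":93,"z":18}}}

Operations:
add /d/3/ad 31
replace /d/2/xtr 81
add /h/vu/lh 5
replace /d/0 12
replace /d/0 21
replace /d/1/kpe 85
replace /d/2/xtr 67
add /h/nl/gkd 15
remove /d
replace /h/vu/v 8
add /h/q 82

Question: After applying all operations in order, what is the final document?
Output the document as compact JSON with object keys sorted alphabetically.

Answer: {"h":{"nl":{"b":61,"gkd":15,"igl":94},"q":82,"vu":{"dq":5,"fwb":50,"lh":5,"v":8,"z":18}}}

Derivation:
After op 1 (add /d/3/ad 31): {"d":[{"cc":33,"z":56},{"bh":64,"kpe":1,"qb":94},{"gm":70,"xtr":23},{"ad":31,"csv":93,"qr":39,"ws":56}],"h":{"nl":{"b":61,"igl":94},"vu":{"dq":5,"fwb":50,"v":93,"z":18}}}
After op 2 (replace /d/2/xtr 81): {"d":[{"cc":33,"z":56},{"bh":64,"kpe":1,"qb":94},{"gm":70,"xtr":81},{"ad":31,"csv":93,"qr":39,"ws":56}],"h":{"nl":{"b":61,"igl":94},"vu":{"dq":5,"fwb":50,"v":93,"z":18}}}
After op 3 (add /h/vu/lh 5): {"d":[{"cc":33,"z":56},{"bh":64,"kpe":1,"qb":94},{"gm":70,"xtr":81},{"ad":31,"csv":93,"qr":39,"ws":56}],"h":{"nl":{"b":61,"igl":94},"vu":{"dq":5,"fwb":50,"lh":5,"v":93,"z":18}}}
After op 4 (replace /d/0 12): {"d":[12,{"bh":64,"kpe":1,"qb":94},{"gm":70,"xtr":81},{"ad":31,"csv":93,"qr":39,"ws":56}],"h":{"nl":{"b":61,"igl":94},"vu":{"dq":5,"fwb":50,"lh":5,"v":93,"z":18}}}
After op 5 (replace /d/0 21): {"d":[21,{"bh":64,"kpe":1,"qb":94},{"gm":70,"xtr":81},{"ad":31,"csv":93,"qr":39,"ws":56}],"h":{"nl":{"b":61,"igl":94},"vu":{"dq":5,"fwb":50,"lh":5,"v":93,"z":18}}}
After op 6 (replace /d/1/kpe 85): {"d":[21,{"bh":64,"kpe":85,"qb":94},{"gm":70,"xtr":81},{"ad":31,"csv":93,"qr":39,"ws":56}],"h":{"nl":{"b":61,"igl":94},"vu":{"dq":5,"fwb":50,"lh":5,"v":93,"z":18}}}
After op 7 (replace /d/2/xtr 67): {"d":[21,{"bh":64,"kpe":85,"qb":94},{"gm":70,"xtr":67},{"ad":31,"csv":93,"qr":39,"ws":56}],"h":{"nl":{"b":61,"igl":94},"vu":{"dq":5,"fwb":50,"lh":5,"v":93,"z":18}}}
After op 8 (add /h/nl/gkd 15): {"d":[21,{"bh":64,"kpe":85,"qb":94},{"gm":70,"xtr":67},{"ad":31,"csv":93,"qr":39,"ws":56}],"h":{"nl":{"b":61,"gkd":15,"igl":94},"vu":{"dq":5,"fwb":50,"lh":5,"v":93,"z":18}}}
After op 9 (remove /d): {"h":{"nl":{"b":61,"gkd":15,"igl":94},"vu":{"dq":5,"fwb":50,"lh":5,"v":93,"z":18}}}
After op 10 (replace /h/vu/v 8): {"h":{"nl":{"b":61,"gkd":15,"igl":94},"vu":{"dq":5,"fwb":50,"lh":5,"v":8,"z":18}}}
After op 11 (add /h/q 82): {"h":{"nl":{"b":61,"gkd":15,"igl":94},"q":82,"vu":{"dq":5,"fwb":50,"lh":5,"v":8,"z":18}}}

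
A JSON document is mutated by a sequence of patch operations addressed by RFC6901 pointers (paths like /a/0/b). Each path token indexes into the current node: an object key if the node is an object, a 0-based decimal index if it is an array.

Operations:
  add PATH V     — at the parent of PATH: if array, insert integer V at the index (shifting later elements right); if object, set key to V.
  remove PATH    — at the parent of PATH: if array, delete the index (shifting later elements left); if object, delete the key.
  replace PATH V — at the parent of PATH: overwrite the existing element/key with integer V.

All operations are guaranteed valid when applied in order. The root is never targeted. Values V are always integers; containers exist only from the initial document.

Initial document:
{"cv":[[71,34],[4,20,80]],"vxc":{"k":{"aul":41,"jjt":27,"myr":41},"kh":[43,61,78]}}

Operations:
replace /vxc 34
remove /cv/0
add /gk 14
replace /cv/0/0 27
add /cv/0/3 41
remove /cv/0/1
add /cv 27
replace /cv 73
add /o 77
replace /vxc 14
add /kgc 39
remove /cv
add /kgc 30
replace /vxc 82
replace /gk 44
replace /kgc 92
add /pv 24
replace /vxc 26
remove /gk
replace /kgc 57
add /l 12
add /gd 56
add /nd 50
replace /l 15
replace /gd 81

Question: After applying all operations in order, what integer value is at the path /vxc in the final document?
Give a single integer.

After op 1 (replace /vxc 34): {"cv":[[71,34],[4,20,80]],"vxc":34}
After op 2 (remove /cv/0): {"cv":[[4,20,80]],"vxc":34}
After op 3 (add /gk 14): {"cv":[[4,20,80]],"gk":14,"vxc":34}
After op 4 (replace /cv/0/0 27): {"cv":[[27,20,80]],"gk":14,"vxc":34}
After op 5 (add /cv/0/3 41): {"cv":[[27,20,80,41]],"gk":14,"vxc":34}
After op 6 (remove /cv/0/1): {"cv":[[27,80,41]],"gk":14,"vxc":34}
After op 7 (add /cv 27): {"cv":27,"gk":14,"vxc":34}
After op 8 (replace /cv 73): {"cv":73,"gk":14,"vxc":34}
After op 9 (add /o 77): {"cv":73,"gk":14,"o":77,"vxc":34}
After op 10 (replace /vxc 14): {"cv":73,"gk":14,"o":77,"vxc":14}
After op 11 (add /kgc 39): {"cv":73,"gk":14,"kgc":39,"o":77,"vxc":14}
After op 12 (remove /cv): {"gk":14,"kgc":39,"o":77,"vxc":14}
After op 13 (add /kgc 30): {"gk":14,"kgc":30,"o":77,"vxc":14}
After op 14 (replace /vxc 82): {"gk":14,"kgc":30,"o":77,"vxc":82}
After op 15 (replace /gk 44): {"gk":44,"kgc":30,"o":77,"vxc":82}
After op 16 (replace /kgc 92): {"gk":44,"kgc":92,"o":77,"vxc":82}
After op 17 (add /pv 24): {"gk":44,"kgc":92,"o":77,"pv":24,"vxc":82}
After op 18 (replace /vxc 26): {"gk":44,"kgc":92,"o":77,"pv":24,"vxc":26}
After op 19 (remove /gk): {"kgc":92,"o":77,"pv":24,"vxc":26}
After op 20 (replace /kgc 57): {"kgc":57,"o":77,"pv":24,"vxc":26}
After op 21 (add /l 12): {"kgc":57,"l":12,"o":77,"pv":24,"vxc":26}
After op 22 (add /gd 56): {"gd":56,"kgc":57,"l":12,"o":77,"pv":24,"vxc":26}
After op 23 (add /nd 50): {"gd":56,"kgc":57,"l":12,"nd":50,"o":77,"pv":24,"vxc":26}
After op 24 (replace /l 15): {"gd":56,"kgc":57,"l":15,"nd":50,"o":77,"pv":24,"vxc":26}
After op 25 (replace /gd 81): {"gd":81,"kgc":57,"l":15,"nd":50,"o":77,"pv":24,"vxc":26}
Value at /vxc: 26

Answer: 26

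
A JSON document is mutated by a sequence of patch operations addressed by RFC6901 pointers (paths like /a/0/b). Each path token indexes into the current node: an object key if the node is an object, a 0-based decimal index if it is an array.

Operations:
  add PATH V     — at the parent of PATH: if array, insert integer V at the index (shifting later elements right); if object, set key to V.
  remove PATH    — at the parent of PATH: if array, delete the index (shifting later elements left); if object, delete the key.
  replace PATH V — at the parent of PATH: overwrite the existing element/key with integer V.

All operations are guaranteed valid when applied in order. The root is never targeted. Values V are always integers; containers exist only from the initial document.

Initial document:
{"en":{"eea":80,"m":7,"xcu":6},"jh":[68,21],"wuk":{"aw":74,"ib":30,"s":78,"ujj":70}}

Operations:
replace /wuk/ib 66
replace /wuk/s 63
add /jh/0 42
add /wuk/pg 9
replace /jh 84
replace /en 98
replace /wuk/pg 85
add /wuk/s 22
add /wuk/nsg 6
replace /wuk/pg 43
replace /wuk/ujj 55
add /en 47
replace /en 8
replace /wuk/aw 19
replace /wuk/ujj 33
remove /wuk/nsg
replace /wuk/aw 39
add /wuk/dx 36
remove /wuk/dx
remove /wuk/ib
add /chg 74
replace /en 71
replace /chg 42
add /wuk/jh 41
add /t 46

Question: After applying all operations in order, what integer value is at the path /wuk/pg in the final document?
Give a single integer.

Answer: 43

Derivation:
After op 1 (replace /wuk/ib 66): {"en":{"eea":80,"m":7,"xcu":6},"jh":[68,21],"wuk":{"aw":74,"ib":66,"s":78,"ujj":70}}
After op 2 (replace /wuk/s 63): {"en":{"eea":80,"m":7,"xcu":6},"jh":[68,21],"wuk":{"aw":74,"ib":66,"s":63,"ujj":70}}
After op 3 (add /jh/0 42): {"en":{"eea":80,"m":7,"xcu":6},"jh":[42,68,21],"wuk":{"aw":74,"ib":66,"s":63,"ujj":70}}
After op 4 (add /wuk/pg 9): {"en":{"eea":80,"m":7,"xcu":6},"jh":[42,68,21],"wuk":{"aw":74,"ib":66,"pg":9,"s":63,"ujj":70}}
After op 5 (replace /jh 84): {"en":{"eea":80,"m":7,"xcu":6},"jh":84,"wuk":{"aw":74,"ib":66,"pg":9,"s":63,"ujj":70}}
After op 6 (replace /en 98): {"en":98,"jh":84,"wuk":{"aw":74,"ib":66,"pg":9,"s":63,"ujj":70}}
After op 7 (replace /wuk/pg 85): {"en":98,"jh":84,"wuk":{"aw":74,"ib":66,"pg":85,"s":63,"ujj":70}}
After op 8 (add /wuk/s 22): {"en":98,"jh":84,"wuk":{"aw":74,"ib":66,"pg":85,"s":22,"ujj":70}}
After op 9 (add /wuk/nsg 6): {"en":98,"jh":84,"wuk":{"aw":74,"ib":66,"nsg":6,"pg":85,"s":22,"ujj":70}}
After op 10 (replace /wuk/pg 43): {"en":98,"jh":84,"wuk":{"aw":74,"ib":66,"nsg":6,"pg":43,"s":22,"ujj":70}}
After op 11 (replace /wuk/ujj 55): {"en":98,"jh":84,"wuk":{"aw":74,"ib":66,"nsg":6,"pg":43,"s":22,"ujj":55}}
After op 12 (add /en 47): {"en":47,"jh":84,"wuk":{"aw":74,"ib":66,"nsg":6,"pg":43,"s":22,"ujj":55}}
After op 13 (replace /en 8): {"en":8,"jh":84,"wuk":{"aw":74,"ib":66,"nsg":6,"pg":43,"s":22,"ujj":55}}
After op 14 (replace /wuk/aw 19): {"en":8,"jh":84,"wuk":{"aw":19,"ib":66,"nsg":6,"pg":43,"s":22,"ujj":55}}
After op 15 (replace /wuk/ujj 33): {"en":8,"jh":84,"wuk":{"aw":19,"ib":66,"nsg":6,"pg":43,"s":22,"ujj":33}}
After op 16 (remove /wuk/nsg): {"en":8,"jh":84,"wuk":{"aw":19,"ib":66,"pg":43,"s":22,"ujj":33}}
After op 17 (replace /wuk/aw 39): {"en":8,"jh":84,"wuk":{"aw":39,"ib":66,"pg":43,"s":22,"ujj":33}}
After op 18 (add /wuk/dx 36): {"en":8,"jh":84,"wuk":{"aw":39,"dx":36,"ib":66,"pg":43,"s":22,"ujj":33}}
After op 19 (remove /wuk/dx): {"en":8,"jh":84,"wuk":{"aw":39,"ib":66,"pg":43,"s":22,"ujj":33}}
After op 20 (remove /wuk/ib): {"en":8,"jh":84,"wuk":{"aw":39,"pg":43,"s":22,"ujj":33}}
After op 21 (add /chg 74): {"chg":74,"en":8,"jh":84,"wuk":{"aw":39,"pg":43,"s":22,"ujj":33}}
After op 22 (replace /en 71): {"chg":74,"en":71,"jh":84,"wuk":{"aw":39,"pg":43,"s":22,"ujj":33}}
After op 23 (replace /chg 42): {"chg":42,"en":71,"jh":84,"wuk":{"aw":39,"pg":43,"s":22,"ujj":33}}
After op 24 (add /wuk/jh 41): {"chg":42,"en":71,"jh":84,"wuk":{"aw":39,"jh":41,"pg":43,"s":22,"ujj":33}}
After op 25 (add /t 46): {"chg":42,"en":71,"jh":84,"t":46,"wuk":{"aw":39,"jh":41,"pg":43,"s":22,"ujj":33}}
Value at /wuk/pg: 43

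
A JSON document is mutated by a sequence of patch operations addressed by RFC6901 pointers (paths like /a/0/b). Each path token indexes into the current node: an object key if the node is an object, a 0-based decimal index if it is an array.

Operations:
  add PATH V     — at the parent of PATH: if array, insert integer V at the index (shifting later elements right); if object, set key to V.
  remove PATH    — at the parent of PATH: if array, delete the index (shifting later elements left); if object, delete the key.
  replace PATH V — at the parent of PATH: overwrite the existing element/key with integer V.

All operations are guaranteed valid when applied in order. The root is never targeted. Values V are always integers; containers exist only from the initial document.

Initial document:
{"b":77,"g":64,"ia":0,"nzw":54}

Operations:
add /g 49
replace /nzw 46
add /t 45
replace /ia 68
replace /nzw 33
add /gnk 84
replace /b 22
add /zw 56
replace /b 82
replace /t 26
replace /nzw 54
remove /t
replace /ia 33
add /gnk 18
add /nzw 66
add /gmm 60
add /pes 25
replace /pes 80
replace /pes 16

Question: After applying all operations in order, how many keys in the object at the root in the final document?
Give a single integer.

Answer: 8

Derivation:
After op 1 (add /g 49): {"b":77,"g":49,"ia":0,"nzw":54}
After op 2 (replace /nzw 46): {"b":77,"g":49,"ia":0,"nzw":46}
After op 3 (add /t 45): {"b":77,"g":49,"ia":0,"nzw":46,"t":45}
After op 4 (replace /ia 68): {"b":77,"g":49,"ia":68,"nzw":46,"t":45}
After op 5 (replace /nzw 33): {"b":77,"g":49,"ia":68,"nzw":33,"t":45}
After op 6 (add /gnk 84): {"b":77,"g":49,"gnk":84,"ia":68,"nzw":33,"t":45}
After op 7 (replace /b 22): {"b":22,"g":49,"gnk":84,"ia":68,"nzw":33,"t":45}
After op 8 (add /zw 56): {"b":22,"g":49,"gnk":84,"ia":68,"nzw":33,"t":45,"zw":56}
After op 9 (replace /b 82): {"b":82,"g":49,"gnk":84,"ia":68,"nzw":33,"t":45,"zw":56}
After op 10 (replace /t 26): {"b":82,"g":49,"gnk":84,"ia":68,"nzw":33,"t":26,"zw":56}
After op 11 (replace /nzw 54): {"b":82,"g":49,"gnk":84,"ia":68,"nzw":54,"t":26,"zw":56}
After op 12 (remove /t): {"b":82,"g":49,"gnk":84,"ia":68,"nzw":54,"zw":56}
After op 13 (replace /ia 33): {"b":82,"g":49,"gnk":84,"ia":33,"nzw":54,"zw":56}
After op 14 (add /gnk 18): {"b":82,"g":49,"gnk":18,"ia":33,"nzw":54,"zw":56}
After op 15 (add /nzw 66): {"b":82,"g":49,"gnk":18,"ia":33,"nzw":66,"zw":56}
After op 16 (add /gmm 60): {"b":82,"g":49,"gmm":60,"gnk":18,"ia":33,"nzw":66,"zw":56}
After op 17 (add /pes 25): {"b":82,"g":49,"gmm":60,"gnk":18,"ia":33,"nzw":66,"pes":25,"zw":56}
After op 18 (replace /pes 80): {"b":82,"g":49,"gmm":60,"gnk":18,"ia":33,"nzw":66,"pes":80,"zw":56}
After op 19 (replace /pes 16): {"b":82,"g":49,"gmm":60,"gnk":18,"ia":33,"nzw":66,"pes":16,"zw":56}
Size at the root: 8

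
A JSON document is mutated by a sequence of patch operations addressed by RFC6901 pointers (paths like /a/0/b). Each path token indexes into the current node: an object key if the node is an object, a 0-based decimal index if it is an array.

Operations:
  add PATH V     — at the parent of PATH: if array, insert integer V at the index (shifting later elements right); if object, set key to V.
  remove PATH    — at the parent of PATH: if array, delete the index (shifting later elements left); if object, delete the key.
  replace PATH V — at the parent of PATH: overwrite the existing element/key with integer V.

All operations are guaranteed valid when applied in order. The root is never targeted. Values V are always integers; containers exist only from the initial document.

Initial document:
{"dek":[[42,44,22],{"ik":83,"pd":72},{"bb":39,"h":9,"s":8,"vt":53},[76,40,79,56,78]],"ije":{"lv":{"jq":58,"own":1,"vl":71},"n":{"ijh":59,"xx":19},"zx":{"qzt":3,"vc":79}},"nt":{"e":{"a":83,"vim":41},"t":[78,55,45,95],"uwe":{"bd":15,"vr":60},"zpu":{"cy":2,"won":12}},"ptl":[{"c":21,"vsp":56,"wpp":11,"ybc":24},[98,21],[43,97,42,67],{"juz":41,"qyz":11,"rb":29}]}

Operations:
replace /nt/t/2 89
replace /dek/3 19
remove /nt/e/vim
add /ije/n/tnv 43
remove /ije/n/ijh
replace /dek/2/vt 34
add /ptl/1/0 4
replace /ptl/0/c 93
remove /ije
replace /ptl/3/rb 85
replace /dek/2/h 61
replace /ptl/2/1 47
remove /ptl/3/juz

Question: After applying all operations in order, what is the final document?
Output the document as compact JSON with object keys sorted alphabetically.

After op 1 (replace /nt/t/2 89): {"dek":[[42,44,22],{"ik":83,"pd":72},{"bb":39,"h":9,"s":8,"vt":53},[76,40,79,56,78]],"ije":{"lv":{"jq":58,"own":1,"vl":71},"n":{"ijh":59,"xx":19},"zx":{"qzt":3,"vc":79}},"nt":{"e":{"a":83,"vim":41},"t":[78,55,89,95],"uwe":{"bd":15,"vr":60},"zpu":{"cy":2,"won":12}},"ptl":[{"c":21,"vsp":56,"wpp":11,"ybc":24},[98,21],[43,97,42,67],{"juz":41,"qyz":11,"rb":29}]}
After op 2 (replace /dek/3 19): {"dek":[[42,44,22],{"ik":83,"pd":72},{"bb":39,"h":9,"s":8,"vt":53},19],"ije":{"lv":{"jq":58,"own":1,"vl":71},"n":{"ijh":59,"xx":19},"zx":{"qzt":3,"vc":79}},"nt":{"e":{"a":83,"vim":41},"t":[78,55,89,95],"uwe":{"bd":15,"vr":60},"zpu":{"cy":2,"won":12}},"ptl":[{"c":21,"vsp":56,"wpp":11,"ybc":24},[98,21],[43,97,42,67],{"juz":41,"qyz":11,"rb":29}]}
After op 3 (remove /nt/e/vim): {"dek":[[42,44,22],{"ik":83,"pd":72},{"bb":39,"h":9,"s":8,"vt":53},19],"ije":{"lv":{"jq":58,"own":1,"vl":71},"n":{"ijh":59,"xx":19},"zx":{"qzt":3,"vc":79}},"nt":{"e":{"a":83},"t":[78,55,89,95],"uwe":{"bd":15,"vr":60},"zpu":{"cy":2,"won":12}},"ptl":[{"c":21,"vsp":56,"wpp":11,"ybc":24},[98,21],[43,97,42,67],{"juz":41,"qyz":11,"rb":29}]}
After op 4 (add /ije/n/tnv 43): {"dek":[[42,44,22],{"ik":83,"pd":72},{"bb":39,"h":9,"s":8,"vt":53},19],"ije":{"lv":{"jq":58,"own":1,"vl":71},"n":{"ijh":59,"tnv":43,"xx":19},"zx":{"qzt":3,"vc":79}},"nt":{"e":{"a":83},"t":[78,55,89,95],"uwe":{"bd":15,"vr":60},"zpu":{"cy":2,"won":12}},"ptl":[{"c":21,"vsp":56,"wpp":11,"ybc":24},[98,21],[43,97,42,67],{"juz":41,"qyz":11,"rb":29}]}
After op 5 (remove /ije/n/ijh): {"dek":[[42,44,22],{"ik":83,"pd":72},{"bb":39,"h":9,"s":8,"vt":53},19],"ije":{"lv":{"jq":58,"own":1,"vl":71},"n":{"tnv":43,"xx":19},"zx":{"qzt":3,"vc":79}},"nt":{"e":{"a":83},"t":[78,55,89,95],"uwe":{"bd":15,"vr":60},"zpu":{"cy":2,"won":12}},"ptl":[{"c":21,"vsp":56,"wpp":11,"ybc":24},[98,21],[43,97,42,67],{"juz":41,"qyz":11,"rb":29}]}
After op 6 (replace /dek/2/vt 34): {"dek":[[42,44,22],{"ik":83,"pd":72},{"bb":39,"h":9,"s":8,"vt":34},19],"ije":{"lv":{"jq":58,"own":1,"vl":71},"n":{"tnv":43,"xx":19},"zx":{"qzt":3,"vc":79}},"nt":{"e":{"a":83},"t":[78,55,89,95],"uwe":{"bd":15,"vr":60},"zpu":{"cy":2,"won":12}},"ptl":[{"c":21,"vsp":56,"wpp":11,"ybc":24},[98,21],[43,97,42,67],{"juz":41,"qyz":11,"rb":29}]}
After op 7 (add /ptl/1/0 4): {"dek":[[42,44,22],{"ik":83,"pd":72},{"bb":39,"h":9,"s":8,"vt":34},19],"ije":{"lv":{"jq":58,"own":1,"vl":71},"n":{"tnv":43,"xx":19},"zx":{"qzt":3,"vc":79}},"nt":{"e":{"a":83},"t":[78,55,89,95],"uwe":{"bd":15,"vr":60},"zpu":{"cy":2,"won":12}},"ptl":[{"c":21,"vsp":56,"wpp":11,"ybc":24},[4,98,21],[43,97,42,67],{"juz":41,"qyz":11,"rb":29}]}
After op 8 (replace /ptl/0/c 93): {"dek":[[42,44,22],{"ik":83,"pd":72},{"bb":39,"h":9,"s":8,"vt":34},19],"ije":{"lv":{"jq":58,"own":1,"vl":71},"n":{"tnv":43,"xx":19},"zx":{"qzt":3,"vc":79}},"nt":{"e":{"a":83},"t":[78,55,89,95],"uwe":{"bd":15,"vr":60},"zpu":{"cy":2,"won":12}},"ptl":[{"c":93,"vsp":56,"wpp":11,"ybc":24},[4,98,21],[43,97,42,67],{"juz":41,"qyz":11,"rb":29}]}
After op 9 (remove /ije): {"dek":[[42,44,22],{"ik":83,"pd":72},{"bb":39,"h":9,"s":8,"vt":34},19],"nt":{"e":{"a":83},"t":[78,55,89,95],"uwe":{"bd":15,"vr":60},"zpu":{"cy":2,"won":12}},"ptl":[{"c":93,"vsp":56,"wpp":11,"ybc":24},[4,98,21],[43,97,42,67],{"juz":41,"qyz":11,"rb":29}]}
After op 10 (replace /ptl/3/rb 85): {"dek":[[42,44,22],{"ik":83,"pd":72},{"bb":39,"h":9,"s":8,"vt":34},19],"nt":{"e":{"a":83},"t":[78,55,89,95],"uwe":{"bd":15,"vr":60},"zpu":{"cy":2,"won":12}},"ptl":[{"c":93,"vsp":56,"wpp":11,"ybc":24},[4,98,21],[43,97,42,67],{"juz":41,"qyz":11,"rb":85}]}
After op 11 (replace /dek/2/h 61): {"dek":[[42,44,22],{"ik":83,"pd":72},{"bb":39,"h":61,"s":8,"vt":34},19],"nt":{"e":{"a":83},"t":[78,55,89,95],"uwe":{"bd":15,"vr":60},"zpu":{"cy":2,"won":12}},"ptl":[{"c":93,"vsp":56,"wpp":11,"ybc":24},[4,98,21],[43,97,42,67],{"juz":41,"qyz":11,"rb":85}]}
After op 12 (replace /ptl/2/1 47): {"dek":[[42,44,22],{"ik":83,"pd":72},{"bb":39,"h":61,"s":8,"vt":34},19],"nt":{"e":{"a":83},"t":[78,55,89,95],"uwe":{"bd":15,"vr":60},"zpu":{"cy":2,"won":12}},"ptl":[{"c":93,"vsp":56,"wpp":11,"ybc":24},[4,98,21],[43,47,42,67],{"juz":41,"qyz":11,"rb":85}]}
After op 13 (remove /ptl/3/juz): {"dek":[[42,44,22],{"ik":83,"pd":72},{"bb":39,"h":61,"s":8,"vt":34},19],"nt":{"e":{"a":83},"t":[78,55,89,95],"uwe":{"bd":15,"vr":60},"zpu":{"cy":2,"won":12}},"ptl":[{"c":93,"vsp":56,"wpp":11,"ybc":24},[4,98,21],[43,47,42,67],{"qyz":11,"rb":85}]}

Answer: {"dek":[[42,44,22],{"ik":83,"pd":72},{"bb":39,"h":61,"s":8,"vt":34},19],"nt":{"e":{"a":83},"t":[78,55,89,95],"uwe":{"bd":15,"vr":60},"zpu":{"cy":2,"won":12}},"ptl":[{"c":93,"vsp":56,"wpp":11,"ybc":24},[4,98,21],[43,47,42,67],{"qyz":11,"rb":85}]}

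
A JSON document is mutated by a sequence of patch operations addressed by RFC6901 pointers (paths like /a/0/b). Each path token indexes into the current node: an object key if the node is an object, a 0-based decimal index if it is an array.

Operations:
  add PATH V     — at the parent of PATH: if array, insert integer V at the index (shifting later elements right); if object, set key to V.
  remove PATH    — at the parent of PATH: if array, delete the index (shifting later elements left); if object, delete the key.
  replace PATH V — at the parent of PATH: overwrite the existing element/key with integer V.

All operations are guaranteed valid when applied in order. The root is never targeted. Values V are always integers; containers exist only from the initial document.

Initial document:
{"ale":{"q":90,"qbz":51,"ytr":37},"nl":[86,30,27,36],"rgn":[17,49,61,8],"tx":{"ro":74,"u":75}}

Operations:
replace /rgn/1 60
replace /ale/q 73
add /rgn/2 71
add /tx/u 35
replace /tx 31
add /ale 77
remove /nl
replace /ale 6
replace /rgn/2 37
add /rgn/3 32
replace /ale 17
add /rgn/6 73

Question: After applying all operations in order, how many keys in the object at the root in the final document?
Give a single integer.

After op 1 (replace /rgn/1 60): {"ale":{"q":90,"qbz":51,"ytr":37},"nl":[86,30,27,36],"rgn":[17,60,61,8],"tx":{"ro":74,"u":75}}
After op 2 (replace /ale/q 73): {"ale":{"q":73,"qbz":51,"ytr":37},"nl":[86,30,27,36],"rgn":[17,60,61,8],"tx":{"ro":74,"u":75}}
After op 3 (add /rgn/2 71): {"ale":{"q":73,"qbz":51,"ytr":37},"nl":[86,30,27,36],"rgn":[17,60,71,61,8],"tx":{"ro":74,"u":75}}
After op 4 (add /tx/u 35): {"ale":{"q":73,"qbz":51,"ytr":37},"nl":[86,30,27,36],"rgn":[17,60,71,61,8],"tx":{"ro":74,"u":35}}
After op 5 (replace /tx 31): {"ale":{"q":73,"qbz":51,"ytr":37},"nl":[86,30,27,36],"rgn":[17,60,71,61,8],"tx":31}
After op 6 (add /ale 77): {"ale":77,"nl":[86,30,27,36],"rgn":[17,60,71,61,8],"tx":31}
After op 7 (remove /nl): {"ale":77,"rgn":[17,60,71,61,8],"tx":31}
After op 8 (replace /ale 6): {"ale":6,"rgn":[17,60,71,61,8],"tx":31}
After op 9 (replace /rgn/2 37): {"ale":6,"rgn":[17,60,37,61,8],"tx":31}
After op 10 (add /rgn/3 32): {"ale":6,"rgn":[17,60,37,32,61,8],"tx":31}
After op 11 (replace /ale 17): {"ale":17,"rgn":[17,60,37,32,61,8],"tx":31}
After op 12 (add /rgn/6 73): {"ale":17,"rgn":[17,60,37,32,61,8,73],"tx":31}
Size at the root: 3

Answer: 3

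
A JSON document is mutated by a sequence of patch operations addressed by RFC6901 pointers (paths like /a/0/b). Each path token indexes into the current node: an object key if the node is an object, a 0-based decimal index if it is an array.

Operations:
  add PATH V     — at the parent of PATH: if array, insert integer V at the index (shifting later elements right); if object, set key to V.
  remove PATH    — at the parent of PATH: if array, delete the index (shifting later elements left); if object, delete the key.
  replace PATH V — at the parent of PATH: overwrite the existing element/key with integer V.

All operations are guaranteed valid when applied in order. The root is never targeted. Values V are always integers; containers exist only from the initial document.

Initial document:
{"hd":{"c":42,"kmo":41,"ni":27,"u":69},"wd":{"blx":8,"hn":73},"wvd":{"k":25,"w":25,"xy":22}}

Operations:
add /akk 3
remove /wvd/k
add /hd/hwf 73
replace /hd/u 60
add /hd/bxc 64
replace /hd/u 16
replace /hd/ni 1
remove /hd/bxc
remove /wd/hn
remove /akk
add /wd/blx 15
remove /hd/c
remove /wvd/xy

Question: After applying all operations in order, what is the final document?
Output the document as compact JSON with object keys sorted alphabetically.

After op 1 (add /akk 3): {"akk":3,"hd":{"c":42,"kmo":41,"ni":27,"u":69},"wd":{"blx":8,"hn":73},"wvd":{"k":25,"w":25,"xy":22}}
After op 2 (remove /wvd/k): {"akk":3,"hd":{"c":42,"kmo":41,"ni":27,"u":69},"wd":{"blx":8,"hn":73},"wvd":{"w":25,"xy":22}}
After op 3 (add /hd/hwf 73): {"akk":3,"hd":{"c":42,"hwf":73,"kmo":41,"ni":27,"u":69},"wd":{"blx":8,"hn":73},"wvd":{"w":25,"xy":22}}
After op 4 (replace /hd/u 60): {"akk":3,"hd":{"c":42,"hwf":73,"kmo":41,"ni":27,"u":60},"wd":{"blx":8,"hn":73},"wvd":{"w":25,"xy":22}}
After op 5 (add /hd/bxc 64): {"akk":3,"hd":{"bxc":64,"c":42,"hwf":73,"kmo":41,"ni":27,"u":60},"wd":{"blx":8,"hn":73},"wvd":{"w":25,"xy":22}}
After op 6 (replace /hd/u 16): {"akk":3,"hd":{"bxc":64,"c":42,"hwf":73,"kmo":41,"ni":27,"u":16},"wd":{"blx":8,"hn":73},"wvd":{"w":25,"xy":22}}
After op 7 (replace /hd/ni 1): {"akk":3,"hd":{"bxc":64,"c":42,"hwf":73,"kmo":41,"ni":1,"u":16},"wd":{"blx":8,"hn":73},"wvd":{"w":25,"xy":22}}
After op 8 (remove /hd/bxc): {"akk":3,"hd":{"c":42,"hwf":73,"kmo":41,"ni":1,"u":16},"wd":{"blx":8,"hn":73},"wvd":{"w":25,"xy":22}}
After op 9 (remove /wd/hn): {"akk":3,"hd":{"c":42,"hwf":73,"kmo":41,"ni":1,"u":16},"wd":{"blx":8},"wvd":{"w":25,"xy":22}}
After op 10 (remove /akk): {"hd":{"c":42,"hwf":73,"kmo":41,"ni":1,"u":16},"wd":{"blx":8},"wvd":{"w":25,"xy":22}}
After op 11 (add /wd/blx 15): {"hd":{"c":42,"hwf":73,"kmo":41,"ni":1,"u":16},"wd":{"blx":15},"wvd":{"w":25,"xy":22}}
After op 12 (remove /hd/c): {"hd":{"hwf":73,"kmo":41,"ni":1,"u":16},"wd":{"blx":15},"wvd":{"w":25,"xy":22}}
After op 13 (remove /wvd/xy): {"hd":{"hwf":73,"kmo":41,"ni":1,"u":16},"wd":{"blx":15},"wvd":{"w":25}}

Answer: {"hd":{"hwf":73,"kmo":41,"ni":1,"u":16},"wd":{"blx":15},"wvd":{"w":25}}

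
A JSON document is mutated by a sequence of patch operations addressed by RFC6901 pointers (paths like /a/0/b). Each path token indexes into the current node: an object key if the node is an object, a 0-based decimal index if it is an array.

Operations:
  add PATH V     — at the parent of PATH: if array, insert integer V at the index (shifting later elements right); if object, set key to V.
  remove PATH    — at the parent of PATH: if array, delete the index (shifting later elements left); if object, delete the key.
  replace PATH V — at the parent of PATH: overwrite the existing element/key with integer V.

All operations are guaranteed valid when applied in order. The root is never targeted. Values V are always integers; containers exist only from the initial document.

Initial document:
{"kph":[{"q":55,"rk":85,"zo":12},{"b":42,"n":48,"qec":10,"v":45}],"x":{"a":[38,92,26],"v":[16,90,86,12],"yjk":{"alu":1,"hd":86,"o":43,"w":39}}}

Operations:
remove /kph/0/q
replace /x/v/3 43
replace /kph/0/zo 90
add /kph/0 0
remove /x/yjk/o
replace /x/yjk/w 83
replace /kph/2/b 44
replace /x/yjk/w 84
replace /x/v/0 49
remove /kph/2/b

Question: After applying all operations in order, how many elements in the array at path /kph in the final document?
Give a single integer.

After op 1 (remove /kph/0/q): {"kph":[{"rk":85,"zo":12},{"b":42,"n":48,"qec":10,"v":45}],"x":{"a":[38,92,26],"v":[16,90,86,12],"yjk":{"alu":1,"hd":86,"o":43,"w":39}}}
After op 2 (replace /x/v/3 43): {"kph":[{"rk":85,"zo":12},{"b":42,"n":48,"qec":10,"v":45}],"x":{"a":[38,92,26],"v":[16,90,86,43],"yjk":{"alu":1,"hd":86,"o":43,"w":39}}}
After op 3 (replace /kph/0/zo 90): {"kph":[{"rk":85,"zo":90},{"b":42,"n":48,"qec":10,"v":45}],"x":{"a":[38,92,26],"v":[16,90,86,43],"yjk":{"alu":1,"hd":86,"o":43,"w":39}}}
After op 4 (add /kph/0 0): {"kph":[0,{"rk":85,"zo":90},{"b":42,"n":48,"qec":10,"v":45}],"x":{"a":[38,92,26],"v":[16,90,86,43],"yjk":{"alu":1,"hd":86,"o":43,"w":39}}}
After op 5 (remove /x/yjk/o): {"kph":[0,{"rk":85,"zo":90},{"b":42,"n":48,"qec":10,"v":45}],"x":{"a":[38,92,26],"v":[16,90,86,43],"yjk":{"alu":1,"hd":86,"w":39}}}
After op 6 (replace /x/yjk/w 83): {"kph":[0,{"rk":85,"zo":90},{"b":42,"n":48,"qec":10,"v":45}],"x":{"a":[38,92,26],"v":[16,90,86,43],"yjk":{"alu":1,"hd":86,"w":83}}}
After op 7 (replace /kph/2/b 44): {"kph":[0,{"rk":85,"zo":90},{"b":44,"n":48,"qec":10,"v":45}],"x":{"a":[38,92,26],"v":[16,90,86,43],"yjk":{"alu":1,"hd":86,"w":83}}}
After op 8 (replace /x/yjk/w 84): {"kph":[0,{"rk":85,"zo":90},{"b":44,"n":48,"qec":10,"v":45}],"x":{"a":[38,92,26],"v":[16,90,86,43],"yjk":{"alu":1,"hd":86,"w":84}}}
After op 9 (replace /x/v/0 49): {"kph":[0,{"rk":85,"zo":90},{"b":44,"n":48,"qec":10,"v":45}],"x":{"a":[38,92,26],"v":[49,90,86,43],"yjk":{"alu":1,"hd":86,"w":84}}}
After op 10 (remove /kph/2/b): {"kph":[0,{"rk":85,"zo":90},{"n":48,"qec":10,"v":45}],"x":{"a":[38,92,26],"v":[49,90,86,43],"yjk":{"alu":1,"hd":86,"w":84}}}
Size at path /kph: 3

Answer: 3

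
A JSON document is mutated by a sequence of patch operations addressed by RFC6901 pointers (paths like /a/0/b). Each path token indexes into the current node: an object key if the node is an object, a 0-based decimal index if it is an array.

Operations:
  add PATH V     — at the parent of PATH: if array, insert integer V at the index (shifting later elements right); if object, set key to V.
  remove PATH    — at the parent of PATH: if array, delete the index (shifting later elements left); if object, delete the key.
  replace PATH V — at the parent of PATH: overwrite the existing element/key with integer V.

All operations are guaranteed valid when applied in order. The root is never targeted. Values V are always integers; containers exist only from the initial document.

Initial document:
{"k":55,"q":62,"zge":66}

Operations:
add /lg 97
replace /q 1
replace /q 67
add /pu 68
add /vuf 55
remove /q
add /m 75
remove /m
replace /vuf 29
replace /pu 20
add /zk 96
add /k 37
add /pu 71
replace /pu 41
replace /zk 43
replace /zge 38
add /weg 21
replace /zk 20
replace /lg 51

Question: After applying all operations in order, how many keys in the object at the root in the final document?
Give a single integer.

Answer: 7

Derivation:
After op 1 (add /lg 97): {"k":55,"lg":97,"q":62,"zge":66}
After op 2 (replace /q 1): {"k":55,"lg":97,"q":1,"zge":66}
After op 3 (replace /q 67): {"k":55,"lg":97,"q":67,"zge":66}
After op 4 (add /pu 68): {"k":55,"lg":97,"pu":68,"q":67,"zge":66}
After op 5 (add /vuf 55): {"k":55,"lg":97,"pu":68,"q":67,"vuf":55,"zge":66}
After op 6 (remove /q): {"k":55,"lg":97,"pu":68,"vuf":55,"zge":66}
After op 7 (add /m 75): {"k":55,"lg":97,"m":75,"pu":68,"vuf":55,"zge":66}
After op 8 (remove /m): {"k":55,"lg":97,"pu":68,"vuf":55,"zge":66}
After op 9 (replace /vuf 29): {"k":55,"lg":97,"pu":68,"vuf":29,"zge":66}
After op 10 (replace /pu 20): {"k":55,"lg":97,"pu":20,"vuf":29,"zge":66}
After op 11 (add /zk 96): {"k":55,"lg":97,"pu":20,"vuf":29,"zge":66,"zk":96}
After op 12 (add /k 37): {"k":37,"lg":97,"pu":20,"vuf":29,"zge":66,"zk":96}
After op 13 (add /pu 71): {"k":37,"lg":97,"pu":71,"vuf":29,"zge":66,"zk":96}
After op 14 (replace /pu 41): {"k":37,"lg":97,"pu":41,"vuf":29,"zge":66,"zk":96}
After op 15 (replace /zk 43): {"k":37,"lg":97,"pu":41,"vuf":29,"zge":66,"zk":43}
After op 16 (replace /zge 38): {"k":37,"lg":97,"pu":41,"vuf":29,"zge":38,"zk":43}
After op 17 (add /weg 21): {"k":37,"lg":97,"pu":41,"vuf":29,"weg":21,"zge":38,"zk":43}
After op 18 (replace /zk 20): {"k":37,"lg":97,"pu":41,"vuf":29,"weg":21,"zge":38,"zk":20}
After op 19 (replace /lg 51): {"k":37,"lg":51,"pu":41,"vuf":29,"weg":21,"zge":38,"zk":20}
Size at the root: 7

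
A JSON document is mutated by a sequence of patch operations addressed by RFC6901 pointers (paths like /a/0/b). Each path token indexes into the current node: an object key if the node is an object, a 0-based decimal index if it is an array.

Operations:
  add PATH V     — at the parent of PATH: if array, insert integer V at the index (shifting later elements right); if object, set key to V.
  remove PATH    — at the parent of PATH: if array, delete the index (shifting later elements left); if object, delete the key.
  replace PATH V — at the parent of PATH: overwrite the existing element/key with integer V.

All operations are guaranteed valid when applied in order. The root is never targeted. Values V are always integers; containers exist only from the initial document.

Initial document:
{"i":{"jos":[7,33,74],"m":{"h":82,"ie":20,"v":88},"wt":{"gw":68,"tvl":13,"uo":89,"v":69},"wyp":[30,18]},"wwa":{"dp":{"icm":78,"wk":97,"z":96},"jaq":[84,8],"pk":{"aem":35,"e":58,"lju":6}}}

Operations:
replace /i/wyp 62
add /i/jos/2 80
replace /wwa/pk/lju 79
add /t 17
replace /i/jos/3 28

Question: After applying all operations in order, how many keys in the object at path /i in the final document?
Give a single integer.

After op 1 (replace /i/wyp 62): {"i":{"jos":[7,33,74],"m":{"h":82,"ie":20,"v":88},"wt":{"gw":68,"tvl":13,"uo":89,"v":69},"wyp":62},"wwa":{"dp":{"icm":78,"wk":97,"z":96},"jaq":[84,8],"pk":{"aem":35,"e":58,"lju":6}}}
After op 2 (add /i/jos/2 80): {"i":{"jos":[7,33,80,74],"m":{"h":82,"ie":20,"v":88},"wt":{"gw":68,"tvl":13,"uo":89,"v":69},"wyp":62},"wwa":{"dp":{"icm":78,"wk":97,"z":96},"jaq":[84,8],"pk":{"aem":35,"e":58,"lju":6}}}
After op 3 (replace /wwa/pk/lju 79): {"i":{"jos":[7,33,80,74],"m":{"h":82,"ie":20,"v":88},"wt":{"gw":68,"tvl":13,"uo":89,"v":69},"wyp":62},"wwa":{"dp":{"icm":78,"wk":97,"z":96},"jaq":[84,8],"pk":{"aem":35,"e":58,"lju":79}}}
After op 4 (add /t 17): {"i":{"jos":[7,33,80,74],"m":{"h":82,"ie":20,"v":88},"wt":{"gw":68,"tvl":13,"uo":89,"v":69},"wyp":62},"t":17,"wwa":{"dp":{"icm":78,"wk":97,"z":96},"jaq":[84,8],"pk":{"aem":35,"e":58,"lju":79}}}
After op 5 (replace /i/jos/3 28): {"i":{"jos":[7,33,80,28],"m":{"h":82,"ie":20,"v":88},"wt":{"gw":68,"tvl":13,"uo":89,"v":69},"wyp":62},"t":17,"wwa":{"dp":{"icm":78,"wk":97,"z":96},"jaq":[84,8],"pk":{"aem":35,"e":58,"lju":79}}}
Size at path /i: 4

Answer: 4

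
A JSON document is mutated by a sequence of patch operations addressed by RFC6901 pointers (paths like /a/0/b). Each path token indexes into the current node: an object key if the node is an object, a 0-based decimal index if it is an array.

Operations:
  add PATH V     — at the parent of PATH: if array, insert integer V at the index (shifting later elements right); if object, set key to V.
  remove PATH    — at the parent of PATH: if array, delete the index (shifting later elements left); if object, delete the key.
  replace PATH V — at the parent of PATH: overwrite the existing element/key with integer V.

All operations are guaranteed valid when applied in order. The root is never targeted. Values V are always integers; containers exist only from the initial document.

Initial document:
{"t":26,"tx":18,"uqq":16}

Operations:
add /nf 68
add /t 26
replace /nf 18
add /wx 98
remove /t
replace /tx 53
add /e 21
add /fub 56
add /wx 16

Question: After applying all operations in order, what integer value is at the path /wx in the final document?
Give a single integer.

After op 1 (add /nf 68): {"nf":68,"t":26,"tx":18,"uqq":16}
After op 2 (add /t 26): {"nf":68,"t":26,"tx":18,"uqq":16}
After op 3 (replace /nf 18): {"nf":18,"t":26,"tx":18,"uqq":16}
After op 4 (add /wx 98): {"nf":18,"t":26,"tx":18,"uqq":16,"wx":98}
After op 5 (remove /t): {"nf":18,"tx":18,"uqq":16,"wx":98}
After op 6 (replace /tx 53): {"nf":18,"tx":53,"uqq":16,"wx":98}
After op 7 (add /e 21): {"e":21,"nf":18,"tx":53,"uqq":16,"wx":98}
After op 8 (add /fub 56): {"e":21,"fub":56,"nf":18,"tx":53,"uqq":16,"wx":98}
After op 9 (add /wx 16): {"e":21,"fub":56,"nf":18,"tx":53,"uqq":16,"wx":16}
Value at /wx: 16

Answer: 16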